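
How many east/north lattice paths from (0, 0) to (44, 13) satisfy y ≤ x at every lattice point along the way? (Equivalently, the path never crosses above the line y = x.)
Number of paths = 1741010517120

By the reflection principle (André's argument), the number of monotone paths to (44, 13) with n ≤ m that never go above y = x is C(57, 44) − C(57, 45) = 2448296039700 − 707285522580 = 1741010517120.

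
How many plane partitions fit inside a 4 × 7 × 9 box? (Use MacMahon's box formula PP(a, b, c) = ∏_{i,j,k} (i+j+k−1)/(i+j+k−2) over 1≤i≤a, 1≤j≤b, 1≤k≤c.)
PP(4, 7, 9) = 10323075958624

Evaluate the triple product over i = 1..4, j = 1..7, k = 1..9. The factors are (2/1) · (3/2) · (4/3) · (5/4) · (6/5) · (7/6) · (8/7) · (9/8) · … (252 factors total). The numerators and denominators telescope so the product is an integer; carrying out the multiplication exactly gives PP(4, 7, 9) = 10323075958624.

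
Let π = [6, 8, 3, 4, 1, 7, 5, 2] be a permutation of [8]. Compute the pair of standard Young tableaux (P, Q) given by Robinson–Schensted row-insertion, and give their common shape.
P = [1, 2, 5] / [3, 4] / [6, 7] / [8];  Q = [1, 2, 6] / [3, 4] / [5, 7] / [8];  common shape = (3, 2, 2, 1)

Row-insert the values π_1, π_2, … into P one at a time, bumping the leftmost entry strictly greater than the inserted value down to the next row. The recording tableau Q records, in position (i, j), the step at which that cell was added to P.
  Insert 6 (step 1): P = [6];  Q = [1]
  Insert 8 (step 2): P = [6, 8];  Q = [1, 2]
  Insert 3 (step 3): P = [3, 8] / [6];  Q = [1, 2] / [3]
  Insert 4 (step 4): P = [3, 4] / [6, 8];  Q = [1, 2] / [3, 4]
  Insert 1 (step 5): P = [1, 4] / [3, 8] / [6];  Q = [1, 2] / [3, 4] / [5]
  Insert 7 (step 6): P = [1, 4, 7] / [3, 8] / [6];  Q = [1, 2, 6] / [3, 4] / [5]
  Insert 5 (step 7): P = [1, 4, 5] / [3, 7] / [6, 8];  Q = [1, 2, 6] / [3, 4] / [5, 7]
  Insert 2 (step 8): P = [1, 2, 5] / [3, 4] / [6, 7] / [8];  Q = [1, 2, 6] / [3, 4] / [5, 7] / [8]
Final shape: (3, 2, 2, 1).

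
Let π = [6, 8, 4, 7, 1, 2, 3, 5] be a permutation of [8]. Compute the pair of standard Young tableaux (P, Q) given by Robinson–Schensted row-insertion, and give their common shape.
P = [1, 2, 3, 5] / [4, 7] / [6, 8];  Q = [1, 2, 7, 8] / [3, 4] / [5, 6];  common shape = (4, 2, 2)

Row-insert the values π_1, π_2, … into P one at a time, bumping the leftmost entry strictly greater than the inserted value down to the next row. The recording tableau Q records, in position (i, j), the step at which that cell was added to P.
  Insert 6 (step 1): P = [6];  Q = [1]
  Insert 8 (step 2): P = [6, 8];  Q = [1, 2]
  Insert 4 (step 3): P = [4, 8] / [6];  Q = [1, 2] / [3]
  Insert 7 (step 4): P = [4, 7] / [6, 8];  Q = [1, 2] / [3, 4]
  Insert 1 (step 5): P = [1, 7] / [4, 8] / [6];  Q = [1, 2] / [3, 4] / [5]
  Insert 2 (step 6): P = [1, 2] / [4, 7] / [6, 8];  Q = [1, 2] / [3, 4] / [5, 6]
  Insert 3 (step 7): P = [1, 2, 3] / [4, 7] / [6, 8];  Q = [1, 2, 7] / [3, 4] / [5, 6]
  Insert 5 (step 8): P = [1, 2, 3, 5] / [4, 7] / [6, 8];  Q = [1, 2, 7, 8] / [3, 4] / [5, 6]
Final shape: (4, 2, 2).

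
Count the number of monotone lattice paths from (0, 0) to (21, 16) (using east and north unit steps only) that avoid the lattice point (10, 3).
Number of paths = 12161877486

Total paths from (0, 0) to (21, 16): C(37, 21) = 12875774670. Paths through (10, 3): (paths (0, 0) → (10, 3)) × (paths (10, 3) → (21, 16)) = C(13, 10) · C(24, 11) = 286 · 2496144 = 713897184. Avoidance count = 12875774670 − 713897184 = 12161877486.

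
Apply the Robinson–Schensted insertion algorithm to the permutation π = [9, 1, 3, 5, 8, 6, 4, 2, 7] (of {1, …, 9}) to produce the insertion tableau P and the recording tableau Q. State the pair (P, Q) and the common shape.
P = [1, 2, 4, 6, 7] / [3] / [5] / [8] / [9];  Q = [1, 3, 4, 5, 9] / [2] / [6] / [7] / [8];  common shape = (5, 1, 1, 1, 1)

Row-insert the values π_1, π_2, … into P one at a time, bumping the leftmost entry strictly greater than the inserted value down to the next row. The recording tableau Q records, in position (i, j), the step at which that cell was added to P.
  Insert 9 (step 1): P = [9];  Q = [1]
  Insert 1 (step 2): P = [1] / [9];  Q = [1] / [2]
  Insert 3 (step 3): P = [1, 3] / [9];  Q = [1, 3] / [2]
  Insert 5 (step 4): P = [1, 3, 5] / [9];  Q = [1, 3, 4] / [2]
  Insert 8 (step 5): P = [1, 3, 5, 8] / [9];  Q = [1, 3, 4, 5] / [2]
  Insert 6 (step 6): P = [1, 3, 5, 6] / [8] / [9];  Q = [1, 3, 4, 5] / [2] / [6]
  Insert 4 (step 7): P = [1, 3, 4, 6] / [5] / [8] / [9];  Q = [1, 3, 4, 5] / [2] / [6] / [7]
  Insert 2 (step 8): P = [1, 2, 4, 6] / [3] / [5] / [8] / [9];  Q = [1, 3, 4, 5] / [2] / [6] / [7] / [8]
  Insert 7 (step 9): P = [1, 2, 4, 6, 7] / [3] / [5] / [8] / [9];  Q = [1, 3, 4, 5, 9] / [2] / [6] / [7] / [8]
Final shape: (5, 1, 1, 1, 1).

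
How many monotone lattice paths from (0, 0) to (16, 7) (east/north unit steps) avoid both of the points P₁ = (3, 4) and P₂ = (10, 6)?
Number of paths = 178321

Inclusion–exclusion. Total paths: C(23, 16) = 245157. Through P₁: C(7, 3)·C(16, 13) = 19600. Through P₂: C(16, 10)·C(7, 6) = 56056. Since P₁ is strictly southwest of P₂, a monotone path through both must visit P₁ then P₂; paths through both = C(7, 3)·C(9, 7)·C(7, 6) = 8820. Avoid both = 245157 − 19600 − 56056 + 8820 = 178321.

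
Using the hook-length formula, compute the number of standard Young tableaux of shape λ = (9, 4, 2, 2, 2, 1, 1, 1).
# SYT of shape (9, 4, 2, 2, 2, 1, 1, 1) = 960269310

Hook-length formula: f^λ = n! / Π hook(c), product over all cells c of the Young diagram. For λ = (9, 4, 2, 2, 2, 1, 1, 1), n = 22 boxes. Hook lengths by row (left-to-right, top-to-bottom): [16, 12, 8, 7, 5, 4, 3, 2, 1]; [10, 6, 2, 1]; [7, 3]; [6, 2]; [5, 1]; [3]; [2]; [1]. Product of hooks = 1170505728000. So f^λ = 22! / 1170505728000 = 1124000727777607680000 / 1170505728000 = 960269310.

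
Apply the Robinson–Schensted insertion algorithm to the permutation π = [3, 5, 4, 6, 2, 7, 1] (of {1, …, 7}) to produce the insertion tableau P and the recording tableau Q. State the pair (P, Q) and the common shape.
P = [1, 4, 6, 7] / [2] / [3] / [5];  Q = [1, 2, 4, 6] / [3] / [5] / [7];  common shape = (4, 1, 1, 1)

Row-insert the values π_1, π_2, … into P one at a time, bumping the leftmost entry strictly greater than the inserted value down to the next row. The recording tableau Q records, in position (i, j), the step at which that cell was added to P.
  Insert 3 (step 1): P = [3];  Q = [1]
  Insert 5 (step 2): P = [3, 5];  Q = [1, 2]
  Insert 4 (step 3): P = [3, 4] / [5];  Q = [1, 2] / [3]
  Insert 6 (step 4): P = [3, 4, 6] / [5];  Q = [1, 2, 4] / [3]
  Insert 2 (step 5): P = [2, 4, 6] / [3] / [5];  Q = [1, 2, 4] / [3] / [5]
  Insert 7 (step 6): P = [2, 4, 6, 7] / [3] / [5];  Q = [1, 2, 4, 6] / [3] / [5]
  Insert 1 (step 7): P = [1, 4, 6, 7] / [2] / [3] / [5];  Q = [1, 2, 4, 6] / [3] / [5] / [7]
Final shape: (4, 1, 1, 1).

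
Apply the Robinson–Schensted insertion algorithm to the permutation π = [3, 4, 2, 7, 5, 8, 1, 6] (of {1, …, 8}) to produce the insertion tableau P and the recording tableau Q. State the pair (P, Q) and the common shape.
P = [1, 4, 5, 6] / [2, 7, 8] / [3];  Q = [1, 2, 4, 6] / [3, 5, 8] / [7];  common shape = (4, 3, 1)

Row-insert the values π_1, π_2, … into P one at a time, bumping the leftmost entry strictly greater than the inserted value down to the next row. The recording tableau Q records, in position (i, j), the step at which that cell was added to P.
  Insert 3 (step 1): P = [3];  Q = [1]
  Insert 4 (step 2): P = [3, 4];  Q = [1, 2]
  Insert 2 (step 3): P = [2, 4] / [3];  Q = [1, 2] / [3]
  Insert 7 (step 4): P = [2, 4, 7] / [3];  Q = [1, 2, 4] / [3]
  Insert 5 (step 5): P = [2, 4, 5] / [3, 7];  Q = [1, 2, 4] / [3, 5]
  Insert 8 (step 6): P = [2, 4, 5, 8] / [3, 7];  Q = [1, 2, 4, 6] / [3, 5]
  Insert 1 (step 7): P = [1, 4, 5, 8] / [2, 7] / [3];  Q = [1, 2, 4, 6] / [3, 5] / [7]
  Insert 6 (step 8): P = [1, 4, 5, 6] / [2, 7, 8] / [3];  Q = [1, 2, 4, 6] / [3, 5, 8] / [7]
Final shape: (4, 3, 1).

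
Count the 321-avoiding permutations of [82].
C_82 = 17526585015616776834735140517915655636396234280

These 321-avoiding permutations are counted by the Catalan number C_n = (1/(n + 1)) · C(2n, n). For n = 82: C_82 = (1/83) · C(164, 82) = 1454706556296192477283016662986999417820887445240/83 = 17526585015616776834735140517915655636396234280.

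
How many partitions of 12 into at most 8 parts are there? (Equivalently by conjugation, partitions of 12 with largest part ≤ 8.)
p(12, parts ≤ 8) = 70

Partitions of 12 with all parts ≤ 8: 8+4, 8+3+1, 8+2+2, 8+2+1+1, 8+1+1+1+1, 7+5, 7+4+1, 7+3+2, 7+3+1+1, 7+2+2+1, 7+2+1+1+1, 7+1+1+1+1+1, 6+6, 6+5+1, 6+4+2, 6+4+1+1, 6+3+3, 6+3+2+1, 6+3+1+1+1, 6+2+2+2, 6+2+2+1+1, 6+2+1+1+1+1, 6+1+1+1+1+1+1, 5+5+2, 5+5+1+1, 5+4+3, 5+4+2+1, 5+4+1+1+1, 5+3+3+1, 5+3+2+2, … (70 total). Count = 70.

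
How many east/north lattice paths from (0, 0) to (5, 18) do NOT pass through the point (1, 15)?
Number of paths = 33089

Total paths from (0, 0) to (5, 18): C(23, 5) = 33649. Paths through (1, 15): (paths (0, 0) → (1, 15)) × (paths (1, 15) → (5, 18)) = C(16, 1) · C(7, 4) = 16 · 35 = 560. Avoidance count = 33649 − 560 = 33089.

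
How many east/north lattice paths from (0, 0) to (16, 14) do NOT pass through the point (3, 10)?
Number of paths = 144741995

Total paths from (0, 0) to (16, 14): C(30, 16) = 145422675. Paths through (3, 10): (paths (0, 0) → (3, 10)) × (paths (3, 10) → (16, 14)) = C(13, 3) · C(17, 13) = 286 · 2380 = 680680. Avoidance count = 145422675 − 680680 = 144741995.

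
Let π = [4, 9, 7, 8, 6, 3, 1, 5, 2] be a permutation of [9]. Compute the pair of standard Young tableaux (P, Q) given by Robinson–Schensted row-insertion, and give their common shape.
P = [1, 2, 8] / [3, 5] / [4, 6] / [7] / [9];  Q = [1, 2, 4] / [3, 8] / [5, 9] / [6] / [7];  common shape = (3, 2, 2, 1, 1)

Row-insert the values π_1, π_2, … into P one at a time, bumping the leftmost entry strictly greater than the inserted value down to the next row. The recording tableau Q records, in position (i, j), the step at which that cell was added to P.
  Insert 4 (step 1): P = [4];  Q = [1]
  Insert 9 (step 2): P = [4, 9];  Q = [1, 2]
  Insert 7 (step 3): P = [4, 7] / [9];  Q = [1, 2] / [3]
  Insert 8 (step 4): P = [4, 7, 8] / [9];  Q = [1, 2, 4] / [3]
  Insert 6 (step 5): P = [4, 6, 8] / [7] / [9];  Q = [1, 2, 4] / [3] / [5]
  Insert 3 (step 6): P = [3, 6, 8] / [4] / [7] / [9];  Q = [1, 2, 4] / [3] / [5] / [6]
  Insert 1 (step 7): P = [1, 6, 8] / [3] / [4] / [7] / [9];  Q = [1, 2, 4] / [3] / [5] / [6] / [7]
  Insert 5 (step 8): P = [1, 5, 8] / [3, 6] / [4] / [7] / [9];  Q = [1, 2, 4] / [3, 8] / [5] / [6] / [7]
  Insert 2 (step 9): P = [1, 2, 8] / [3, 5] / [4, 6] / [7] / [9];  Q = [1, 2, 4] / [3, 8] / [5, 9] / [6] / [7]
Final shape: (3, 2, 2, 1, 1).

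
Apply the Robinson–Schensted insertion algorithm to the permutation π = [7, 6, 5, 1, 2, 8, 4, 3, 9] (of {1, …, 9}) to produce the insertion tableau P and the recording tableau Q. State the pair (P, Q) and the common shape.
P = [1, 2, 3, 9] / [4, 8] / [5] / [6] / [7];  Q = [1, 5, 6, 9] / [2, 7] / [3] / [4] / [8];  common shape = (4, 2, 1, 1, 1)

Row-insert the values π_1, π_2, … into P one at a time, bumping the leftmost entry strictly greater than the inserted value down to the next row. The recording tableau Q records, in position (i, j), the step at which that cell was added to P.
  Insert 7 (step 1): P = [7];  Q = [1]
  Insert 6 (step 2): P = [6] / [7];  Q = [1] / [2]
  Insert 5 (step 3): P = [5] / [6] / [7];  Q = [1] / [2] / [3]
  Insert 1 (step 4): P = [1] / [5] / [6] / [7];  Q = [1] / [2] / [3] / [4]
  Insert 2 (step 5): P = [1, 2] / [5] / [6] / [7];  Q = [1, 5] / [2] / [3] / [4]
  Insert 8 (step 6): P = [1, 2, 8] / [5] / [6] / [7];  Q = [1, 5, 6] / [2] / [3] / [4]
  Insert 4 (step 7): P = [1, 2, 4] / [5, 8] / [6] / [7];  Q = [1, 5, 6] / [2, 7] / [3] / [4]
  Insert 3 (step 8): P = [1, 2, 3] / [4, 8] / [5] / [6] / [7];  Q = [1, 5, 6] / [2, 7] / [3] / [4] / [8]
  Insert 9 (step 9): P = [1, 2, 3, 9] / [4, 8] / [5] / [6] / [7];  Q = [1, 5, 6, 9] / [2, 7] / [3] / [4] / [8]
Final shape: (4, 2, 1, 1, 1).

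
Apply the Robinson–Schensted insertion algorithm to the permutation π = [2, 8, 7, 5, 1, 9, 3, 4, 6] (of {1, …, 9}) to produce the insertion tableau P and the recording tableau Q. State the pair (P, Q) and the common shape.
P = [1, 3, 4, 6] / [2, 5, 9] / [7] / [8];  Q = [1, 2, 6, 9] / [3, 7, 8] / [4] / [5];  common shape = (4, 3, 1, 1)

Row-insert the values π_1, π_2, … into P one at a time, bumping the leftmost entry strictly greater than the inserted value down to the next row. The recording tableau Q records, in position (i, j), the step at which that cell was added to P.
  Insert 2 (step 1): P = [2];  Q = [1]
  Insert 8 (step 2): P = [2, 8];  Q = [1, 2]
  Insert 7 (step 3): P = [2, 7] / [8];  Q = [1, 2] / [3]
  Insert 5 (step 4): P = [2, 5] / [7] / [8];  Q = [1, 2] / [3] / [4]
  Insert 1 (step 5): P = [1, 5] / [2] / [7] / [8];  Q = [1, 2] / [3] / [4] / [5]
  Insert 9 (step 6): P = [1, 5, 9] / [2] / [7] / [8];  Q = [1, 2, 6] / [3] / [4] / [5]
  Insert 3 (step 7): P = [1, 3, 9] / [2, 5] / [7] / [8];  Q = [1, 2, 6] / [3, 7] / [4] / [5]
  Insert 4 (step 8): P = [1, 3, 4] / [2, 5, 9] / [7] / [8];  Q = [1, 2, 6] / [3, 7, 8] / [4] / [5]
  Insert 6 (step 9): P = [1, 3, 4, 6] / [2, 5, 9] / [7] / [8];  Q = [1, 2, 6, 9] / [3, 7, 8] / [4] / [5]
Final shape: (4, 3, 1, 1).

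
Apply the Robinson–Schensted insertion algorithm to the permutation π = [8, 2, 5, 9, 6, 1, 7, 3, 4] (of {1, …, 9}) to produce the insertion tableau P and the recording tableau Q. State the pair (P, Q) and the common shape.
P = [1, 3, 4, 7] / [2, 5, 6] / [8, 9];  Q = [1, 3, 4, 7] / [2, 5, 9] / [6, 8];  common shape = (4, 3, 2)

Row-insert the values π_1, π_2, … into P one at a time, bumping the leftmost entry strictly greater than the inserted value down to the next row. The recording tableau Q records, in position (i, j), the step at which that cell was added to P.
  Insert 8 (step 1): P = [8];  Q = [1]
  Insert 2 (step 2): P = [2] / [8];  Q = [1] / [2]
  Insert 5 (step 3): P = [2, 5] / [8];  Q = [1, 3] / [2]
  Insert 9 (step 4): P = [2, 5, 9] / [8];  Q = [1, 3, 4] / [2]
  Insert 6 (step 5): P = [2, 5, 6] / [8, 9];  Q = [1, 3, 4] / [2, 5]
  Insert 1 (step 6): P = [1, 5, 6] / [2, 9] / [8];  Q = [1, 3, 4] / [2, 5] / [6]
  Insert 7 (step 7): P = [1, 5, 6, 7] / [2, 9] / [8];  Q = [1, 3, 4, 7] / [2, 5] / [6]
  Insert 3 (step 8): P = [1, 3, 6, 7] / [2, 5] / [8, 9];  Q = [1, 3, 4, 7] / [2, 5] / [6, 8]
  Insert 4 (step 9): P = [1, 3, 4, 7] / [2, 5, 6] / [8, 9];  Q = [1, 3, 4, 7] / [2, 5, 9] / [6, 8]
Final shape: (4, 3, 2).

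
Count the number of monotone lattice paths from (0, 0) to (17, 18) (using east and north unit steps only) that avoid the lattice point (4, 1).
Number of paths = 3938768400

Total paths from (0, 0) to (17, 18): C(35, 17) = 4537567650. Paths through (4, 1): (paths (0, 0) → (4, 1)) × (paths (4, 1) → (17, 18)) = C(5, 4) · C(30, 13) = 5 · 119759850 = 598799250. Avoidance count = 4537567650 − 598799250 = 3938768400.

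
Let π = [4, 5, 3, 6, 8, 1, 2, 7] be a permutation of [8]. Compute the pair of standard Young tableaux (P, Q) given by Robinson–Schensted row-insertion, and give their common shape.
P = [1, 2, 6, 7] / [3, 5, 8] / [4];  Q = [1, 2, 4, 5] / [3, 7, 8] / [6];  common shape = (4, 3, 1)

Row-insert the values π_1, π_2, … into P one at a time, bumping the leftmost entry strictly greater than the inserted value down to the next row. The recording tableau Q records, in position (i, j), the step at which that cell was added to P.
  Insert 4 (step 1): P = [4];  Q = [1]
  Insert 5 (step 2): P = [4, 5];  Q = [1, 2]
  Insert 3 (step 3): P = [3, 5] / [4];  Q = [1, 2] / [3]
  Insert 6 (step 4): P = [3, 5, 6] / [4];  Q = [1, 2, 4] / [3]
  Insert 8 (step 5): P = [3, 5, 6, 8] / [4];  Q = [1, 2, 4, 5] / [3]
  Insert 1 (step 6): P = [1, 5, 6, 8] / [3] / [4];  Q = [1, 2, 4, 5] / [3] / [6]
  Insert 2 (step 7): P = [1, 2, 6, 8] / [3, 5] / [4];  Q = [1, 2, 4, 5] / [3, 7] / [6]
  Insert 7 (step 8): P = [1, 2, 6, 7] / [3, 5, 8] / [4];  Q = [1, 2, 4, 5] / [3, 7, 8] / [6]
Final shape: (4, 3, 1).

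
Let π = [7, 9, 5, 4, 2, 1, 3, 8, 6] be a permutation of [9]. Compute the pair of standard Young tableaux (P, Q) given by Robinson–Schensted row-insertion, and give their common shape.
P = [1, 3, 6] / [2, 8] / [4, 9] / [5] / [7];  Q = [1, 2, 8] / [3, 7] / [4, 9] / [5] / [6];  common shape = (3, 2, 2, 1, 1)

Row-insert the values π_1, π_2, … into P one at a time, bumping the leftmost entry strictly greater than the inserted value down to the next row. The recording tableau Q records, in position (i, j), the step at which that cell was added to P.
  Insert 7 (step 1): P = [7];  Q = [1]
  Insert 9 (step 2): P = [7, 9];  Q = [1, 2]
  Insert 5 (step 3): P = [5, 9] / [7];  Q = [1, 2] / [3]
  Insert 4 (step 4): P = [4, 9] / [5] / [7];  Q = [1, 2] / [3] / [4]
  Insert 2 (step 5): P = [2, 9] / [4] / [5] / [7];  Q = [1, 2] / [3] / [4] / [5]
  Insert 1 (step 6): P = [1, 9] / [2] / [4] / [5] / [7];  Q = [1, 2] / [3] / [4] / [5] / [6]
  Insert 3 (step 7): P = [1, 3] / [2, 9] / [4] / [5] / [7];  Q = [1, 2] / [3, 7] / [4] / [5] / [6]
  Insert 8 (step 8): P = [1, 3, 8] / [2, 9] / [4] / [5] / [7];  Q = [1, 2, 8] / [3, 7] / [4] / [5] / [6]
  Insert 6 (step 9): P = [1, 3, 6] / [2, 8] / [4, 9] / [5] / [7];  Q = [1, 2, 8] / [3, 7] / [4, 9] / [5] / [6]
Final shape: (3, 2, 2, 1, 1).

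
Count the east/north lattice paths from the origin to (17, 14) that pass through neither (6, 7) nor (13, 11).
Number of paths = 143027301

Inclusion–exclusion. Total paths: C(31, 17) = 265182525. Through P₁: C(13, 6)·C(18, 11) = 54609984. Through P₂: C(24, 13)·C(7, 4) = 87365040. Since P₁ is strictly southwest of P₂, a monotone path through both must visit P₁ then P₂; paths through both = C(13, 6)·C(11, 7)·C(7, 4) = 19819800. Avoid both = 265182525 − 54609984 − 87365040 + 19819800 = 143027301.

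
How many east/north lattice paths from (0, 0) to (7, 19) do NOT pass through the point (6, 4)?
Number of paths = 654440

Total paths from (0, 0) to (7, 19): C(26, 7) = 657800. Paths through (6, 4): (paths (0, 0) → (6, 4)) × (paths (6, 4) → (7, 19)) = C(10, 6) · C(16, 1) = 210 · 16 = 3360. Avoidance count = 657800 − 3360 = 654440.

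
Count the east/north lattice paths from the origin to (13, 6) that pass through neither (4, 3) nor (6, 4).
Number of paths = 15652

Inclusion–exclusion. Total paths: C(19, 13) = 27132. Through P₁: C(7, 4)·C(12, 9) = 7700. Through P₂: C(10, 6)·C(9, 7) = 7560. Since P₁ is strictly southwest of P₂, a monotone path through both must visit P₁ then P₂; paths through both = C(7, 4)·C(3, 2)·C(9, 7) = 3780. Avoid both = 27132 − 7700 − 7560 + 3780 = 15652.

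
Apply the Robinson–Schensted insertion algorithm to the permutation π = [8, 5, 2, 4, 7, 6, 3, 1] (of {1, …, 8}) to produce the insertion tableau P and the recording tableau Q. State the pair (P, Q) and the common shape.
P = [1, 3, 6] / [2, 7] / [4] / [5] / [8];  Q = [1, 4, 5] / [2, 6] / [3] / [7] / [8];  common shape = (3, 2, 1, 1, 1)

Row-insert the values π_1, π_2, … into P one at a time, bumping the leftmost entry strictly greater than the inserted value down to the next row. The recording tableau Q records, in position (i, j), the step at which that cell was added to P.
  Insert 8 (step 1): P = [8];  Q = [1]
  Insert 5 (step 2): P = [5] / [8];  Q = [1] / [2]
  Insert 2 (step 3): P = [2] / [5] / [8];  Q = [1] / [2] / [3]
  Insert 4 (step 4): P = [2, 4] / [5] / [8];  Q = [1, 4] / [2] / [3]
  Insert 7 (step 5): P = [2, 4, 7] / [5] / [8];  Q = [1, 4, 5] / [2] / [3]
  Insert 6 (step 6): P = [2, 4, 6] / [5, 7] / [8];  Q = [1, 4, 5] / [2, 6] / [3]
  Insert 3 (step 7): P = [2, 3, 6] / [4, 7] / [5] / [8];  Q = [1, 4, 5] / [2, 6] / [3] / [7]
  Insert 1 (step 8): P = [1, 3, 6] / [2, 7] / [4] / [5] / [8];  Q = [1, 4, 5] / [2, 6] / [3] / [7] / [8]
Final shape: (3, 2, 1, 1, 1).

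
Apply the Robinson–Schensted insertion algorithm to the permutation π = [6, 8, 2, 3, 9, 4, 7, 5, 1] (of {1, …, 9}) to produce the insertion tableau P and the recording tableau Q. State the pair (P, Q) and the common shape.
P = [1, 3, 4, 5] / [2, 7, 9] / [6] / [8];  Q = [1, 2, 5, 7] / [3, 4, 6] / [8] / [9];  common shape = (4, 3, 1, 1)

Row-insert the values π_1, π_2, … into P one at a time, bumping the leftmost entry strictly greater than the inserted value down to the next row. The recording tableau Q records, in position (i, j), the step at which that cell was added to P.
  Insert 6 (step 1): P = [6];  Q = [1]
  Insert 8 (step 2): P = [6, 8];  Q = [1, 2]
  Insert 2 (step 3): P = [2, 8] / [6];  Q = [1, 2] / [3]
  Insert 3 (step 4): P = [2, 3] / [6, 8];  Q = [1, 2] / [3, 4]
  Insert 9 (step 5): P = [2, 3, 9] / [6, 8];  Q = [1, 2, 5] / [3, 4]
  Insert 4 (step 6): P = [2, 3, 4] / [6, 8, 9];  Q = [1, 2, 5] / [3, 4, 6]
  Insert 7 (step 7): P = [2, 3, 4, 7] / [6, 8, 9];  Q = [1, 2, 5, 7] / [3, 4, 6]
  Insert 5 (step 8): P = [2, 3, 4, 5] / [6, 7, 9] / [8];  Q = [1, 2, 5, 7] / [3, 4, 6] / [8]
  Insert 1 (step 9): P = [1, 3, 4, 5] / [2, 7, 9] / [6] / [8];  Q = [1, 2, 5, 7] / [3, 4, 6] / [8] / [9]
Final shape: (4, 3, 1, 1).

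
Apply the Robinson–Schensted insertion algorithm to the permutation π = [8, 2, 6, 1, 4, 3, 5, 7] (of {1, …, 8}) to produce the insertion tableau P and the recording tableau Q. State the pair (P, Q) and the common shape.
P = [1, 3, 5, 7] / [2, 4] / [6] / [8];  Q = [1, 3, 7, 8] / [2, 5] / [4] / [6];  common shape = (4, 2, 1, 1)

Row-insert the values π_1, π_2, … into P one at a time, bumping the leftmost entry strictly greater than the inserted value down to the next row. The recording tableau Q records, in position (i, j), the step at which that cell was added to P.
  Insert 8 (step 1): P = [8];  Q = [1]
  Insert 2 (step 2): P = [2] / [8];  Q = [1] / [2]
  Insert 6 (step 3): P = [2, 6] / [8];  Q = [1, 3] / [2]
  Insert 1 (step 4): P = [1, 6] / [2] / [8];  Q = [1, 3] / [2] / [4]
  Insert 4 (step 5): P = [1, 4] / [2, 6] / [8];  Q = [1, 3] / [2, 5] / [4]
  Insert 3 (step 6): P = [1, 3] / [2, 4] / [6] / [8];  Q = [1, 3] / [2, 5] / [4] / [6]
  Insert 5 (step 7): P = [1, 3, 5] / [2, 4] / [6] / [8];  Q = [1, 3, 7] / [2, 5] / [4] / [6]
  Insert 7 (step 8): P = [1, 3, 5, 7] / [2, 4] / [6] / [8];  Q = [1, 3, 7, 8] / [2, 5] / [4] / [6]
Final shape: (4, 2, 1, 1).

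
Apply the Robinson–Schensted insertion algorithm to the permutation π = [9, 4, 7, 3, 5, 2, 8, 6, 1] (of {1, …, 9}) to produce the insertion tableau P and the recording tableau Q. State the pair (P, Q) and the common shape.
P = [1, 5, 6] / [2, 7, 8] / [3] / [4] / [9];  Q = [1, 3, 7] / [2, 5, 8] / [4] / [6] / [9];  common shape = (3, 3, 1, 1, 1)

Row-insert the values π_1, π_2, … into P one at a time, bumping the leftmost entry strictly greater than the inserted value down to the next row. The recording tableau Q records, in position (i, j), the step at which that cell was added to P.
  Insert 9 (step 1): P = [9];  Q = [1]
  Insert 4 (step 2): P = [4] / [9];  Q = [1] / [2]
  Insert 7 (step 3): P = [4, 7] / [9];  Q = [1, 3] / [2]
  Insert 3 (step 4): P = [3, 7] / [4] / [9];  Q = [1, 3] / [2] / [4]
  Insert 5 (step 5): P = [3, 5] / [4, 7] / [9];  Q = [1, 3] / [2, 5] / [4]
  Insert 2 (step 6): P = [2, 5] / [3, 7] / [4] / [9];  Q = [1, 3] / [2, 5] / [4] / [6]
  Insert 8 (step 7): P = [2, 5, 8] / [3, 7] / [4] / [9];  Q = [1, 3, 7] / [2, 5] / [4] / [6]
  Insert 6 (step 8): P = [2, 5, 6] / [3, 7, 8] / [4] / [9];  Q = [1, 3, 7] / [2, 5, 8] / [4] / [6]
  Insert 1 (step 9): P = [1, 5, 6] / [2, 7, 8] / [3] / [4] / [9];  Q = [1, 3, 7] / [2, 5, 8] / [4] / [6] / [9]
Final shape: (3, 3, 1, 1, 1).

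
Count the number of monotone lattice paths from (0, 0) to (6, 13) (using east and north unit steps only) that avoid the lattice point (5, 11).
Number of paths = 14028

Total paths from (0, 0) to (6, 13): C(19, 6) = 27132. Paths through (5, 11): (paths (0, 0) → (5, 11)) × (paths (5, 11) → (6, 13)) = C(16, 5) · C(3, 1) = 4368 · 3 = 13104. Avoidance count = 27132 − 13104 = 14028.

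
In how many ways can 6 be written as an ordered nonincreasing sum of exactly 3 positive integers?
p(6, 3 parts) = 3

Partitions of n into exactly k parts ↔ partitions of n − k into at most k parts (subtract 1 from each part). For n = 6, k = 3, the partitions are: 4+1+1, 3+2+1, 2+2+2. Count = 3.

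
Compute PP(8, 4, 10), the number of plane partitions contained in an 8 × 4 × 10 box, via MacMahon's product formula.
PP(8, 4, 10) = 1268665346776464

Evaluate the triple product over i = 1..8, j = 1..4, k = 1..10. The factors are (2/1) · (3/2) · (4/3) · (5/4) · (6/5) · (7/6) · (8/7) · (9/8) · … (320 factors total). The numerators and denominators telescope so the product is an integer; carrying out the multiplication exactly gives PP(8, 4, 10) = 1268665346776464.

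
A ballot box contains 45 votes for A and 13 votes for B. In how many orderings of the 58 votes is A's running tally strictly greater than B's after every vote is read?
Strict-lead orderings = 1741010517120

Total orderings of the 58 votes with 45 for A: C(58, 45) = 3155581562280. By the Bertrand ballot formula (Cycle Lemma / reflection principle), the number of orderings in which A is strictly ahead of B throughout is (p − q)/(p + q) · C(p + q, p) = (45 − 13)/(45 + 13) · 3155581562280 = 1741010517120.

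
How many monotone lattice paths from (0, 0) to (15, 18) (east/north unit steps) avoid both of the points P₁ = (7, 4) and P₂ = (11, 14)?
Number of paths = 642739320

Inclusion–exclusion. Total paths: C(33, 15) = 1037158320. Through P₁: C(11, 7)·C(22, 8) = 105524100. Through P₂: C(25, 11)·C(8, 4) = 312018000. Since P₁ is strictly southwest of P₂, a monotone path through both must visit P₁ then P₂; paths through both = C(11, 7)·C(14, 4)·C(8, 4) = 23123100. Avoid both = 1037158320 − 105524100 − 312018000 + 23123100 = 642739320.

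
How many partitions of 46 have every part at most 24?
p(46, parts ≤ 24) = 102052

Use the recurrence p(n, m) = p(n, m−1) + p(n−m, m): either the largest part is < m (count p(n, m−1)) or the largest part is exactly m (remove one copy of m, count p(n−m, m)). With p(0, ·) = 1 this gives p(46, parts ≤ 24) = 102052. (By conjugating Young diagrams, this also counts partitions of 46 into at most 24 parts.)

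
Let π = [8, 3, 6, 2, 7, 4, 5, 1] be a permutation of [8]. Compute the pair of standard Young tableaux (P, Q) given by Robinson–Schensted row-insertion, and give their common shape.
P = [1, 4, 5] / [2, 6, 7] / [3] / [8];  Q = [1, 3, 5] / [2, 6, 7] / [4] / [8];  common shape = (3, 3, 1, 1)

Row-insert the values π_1, π_2, … into P one at a time, bumping the leftmost entry strictly greater than the inserted value down to the next row. The recording tableau Q records, in position (i, j), the step at which that cell was added to P.
  Insert 8 (step 1): P = [8];  Q = [1]
  Insert 3 (step 2): P = [3] / [8];  Q = [1] / [2]
  Insert 6 (step 3): P = [3, 6] / [8];  Q = [1, 3] / [2]
  Insert 2 (step 4): P = [2, 6] / [3] / [8];  Q = [1, 3] / [2] / [4]
  Insert 7 (step 5): P = [2, 6, 7] / [3] / [8];  Q = [1, 3, 5] / [2] / [4]
  Insert 4 (step 6): P = [2, 4, 7] / [3, 6] / [8];  Q = [1, 3, 5] / [2, 6] / [4]
  Insert 5 (step 7): P = [2, 4, 5] / [3, 6, 7] / [8];  Q = [1, 3, 5] / [2, 6, 7] / [4]
  Insert 1 (step 8): P = [1, 4, 5] / [2, 6, 7] / [3] / [8];  Q = [1, 3, 5] / [2, 6, 7] / [4] / [8]
Final shape: (3, 3, 1, 1).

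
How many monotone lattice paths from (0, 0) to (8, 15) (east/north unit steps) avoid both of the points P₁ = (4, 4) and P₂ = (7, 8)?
Number of paths = 362884

Inclusion–exclusion. Total paths: C(23, 8) = 490314. Through P₁: C(8, 4)·C(15, 4) = 95550. Through P₂: C(15, 7)·C(8, 1) = 51480. Since P₁ is strictly southwest of P₂, a monotone path through both must visit P₁ then P₂; paths through both = C(8, 4)·C(7, 3)·C(8, 1) = 19600. Avoid both = 490314 − 95550 − 51480 + 19600 = 362884.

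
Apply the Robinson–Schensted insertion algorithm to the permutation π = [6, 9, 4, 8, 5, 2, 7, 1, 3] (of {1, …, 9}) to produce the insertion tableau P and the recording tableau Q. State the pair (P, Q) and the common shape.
P = [1, 3, 7] / [2, 5] / [4, 8] / [6] / [9];  Q = [1, 2, 7] / [3, 4] / [5, 9] / [6] / [8];  common shape = (3, 2, 2, 1, 1)

Row-insert the values π_1, π_2, … into P one at a time, bumping the leftmost entry strictly greater than the inserted value down to the next row. The recording tableau Q records, in position (i, j), the step at which that cell was added to P.
  Insert 6 (step 1): P = [6];  Q = [1]
  Insert 9 (step 2): P = [6, 9];  Q = [1, 2]
  Insert 4 (step 3): P = [4, 9] / [6];  Q = [1, 2] / [3]
  Insert 8 (step 4): P = [4, 8] / [6, 9];  Q = [1, 2] / [3, 4]
  Insert 5 (step 5): P = [4, 5] / [6, 8] / [9];  Q = [1, 2] / [3, 4] / [5]
  Insert 2 (step 6): P = [2, 5] / [4, 8] / [6] / [9];  Q = [1, 2] / [3, 4] / [5] / [6]
  Insert 7 (step 7): P = [2, 5, 7] / [4, 8] / [6] / [9];  Q = [1, 2, 7] / [3, 4] / [5] / [6]
  Insert 1 (step 8): P = [1, 5, 7] / [2, 8] / [4] / [6] / [9];  Q = [1, 2, 7] / [3, 4] / [5] / [6] / [8]
  Insert 3 (step 9): P = [1, 3, 7] / [2, 5] / [4, 8] / [6] / [9];  Q = [1, 2, 7] / [3, 4] / [5, 9] / [6] / [8]
Final shape: (3, 2, 2, 1, 1).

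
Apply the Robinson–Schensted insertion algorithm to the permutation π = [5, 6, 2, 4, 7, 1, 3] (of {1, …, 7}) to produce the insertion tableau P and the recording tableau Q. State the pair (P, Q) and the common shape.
P = [1, 3, 7] / [2, 4] / [5, 6];  Q = [1, 2, 5] / [3, 4] / [6, 7];  common shape = (3, 2, 2)

Row-insert the values π_1, π_2, … into P one at a time, bumping the leftmost entry strictly greater than the inserted value down to the next row. The recording tableau Q records, in position (i, j), the step at which that cell was added to P.
  Insert 5 (step 1): P = [5];  Q = [1]
  Insert 6 (step 2): P = [5, 6];  Q = [1, 2]
  Insert 2 (step 3): P = [2, 6] / [5];  Q = [1, 2] / [3]
  Insert 4 (step 4): P = [2, 4] / [5, 6];  Q = [1, 2] / [3, 4]
  Insert 7 (step 5): P = [2, 4, 7] / [5, 6];  Q = [1, 2, 5] / [3, 4]
  Insert 1 (step 6): P = [1, 4, 7] / [2, 6] / [5];  Q = [1, 2, 5] / [3, 4] / [6]
  Insert 3 (step 7): P = [1, 3, 7] / [2, 4] / [5, 6];  Q = [1, 2, 5] / [3, 4] / [6, 7]
Final shape: (3, 2, 2).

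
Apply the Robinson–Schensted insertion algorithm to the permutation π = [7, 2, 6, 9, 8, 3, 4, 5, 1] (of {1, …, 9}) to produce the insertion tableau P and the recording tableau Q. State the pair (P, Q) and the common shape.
P = [1, 3, 4, 5] / [2, 8] / [6, 9] / [7];  Q = [1, 3, 4, 8] / [2, 5] / [6, 7] / [9];  common shape = (4, 2, 2, 1)

Row-insert the values π_1, π_2, … into P one at a time, bumping the leftmost entry strictly greater than the inserted value down to the next row. The recording tableau Q records, in position (i, j), the step at which that cell was added to P.
  Insert 7 (step 1): P = [7];  Q = [1]
  Insert 2 (step 2): P = [2] / [7];  Q = [1] / [2]
  Insert 6 (step 3): P = [2, 6] / [7];  Q = [1, 3] / [2]
  Insert 9 (step 4): P = [2, 6, 9] / [7];  Q = [1, 3, 4] / [2]
  Insert 8 (step 5): P = [2, 6, 8] / [7, 9];  Q = [1, 3, 4] / [2, 5]
  Insert 3 (step 6): P = [2, 3, 8] / [6, 9] / [7];  Q = [1, 3, 4] / [2, 5] / [6]
  Insert 4 (step 7): P = [2, 3, 4] / [6, 8] / [7, 9];  Q = [1, 3, 4] / [2, 5] / [6, 7]
  Insert 5 (step 8): P = [2, 3, 4, 5] / [6, 8] / [7, 9];  Q = [1, 3, 4, 8] / [2, 5] / [6, 7]
  Insert 1 (step 9): P = [1, 3, 4, 5] / [2, 8] / [6, 9] / [7];  Q = [1, 3, 4, 8] / [2, 5] / [6, 7] / [9]
Final shape: (4, 2, 2, 1).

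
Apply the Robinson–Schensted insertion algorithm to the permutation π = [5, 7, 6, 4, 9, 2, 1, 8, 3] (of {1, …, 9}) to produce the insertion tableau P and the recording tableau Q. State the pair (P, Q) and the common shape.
P = [1, 3, 8] / [2, 6] / [4, 9] / [5] / [7];  Q = [1, 2, 5] / [3, 8] / [4, 9] / [6] / [7];  common shape = (3, 2, 2, 1, 1)

Row-insert the values π_1, π_2, … into P one at a time, bumping the leftmost entry strictly greater than the inserted value down to the next row. The recording tableau Q records, in position (i, j), the step at which that cell was added to P.
  Insert 5 (step 1): P = [5];  Q = [1]
  Insert 7 (step 2): P = [5, 7];  Q = [1, 2]
  Insert 6 (step 3): P = [5, 6] / [7];  Q = [1, 2] / [3]
  Insert 4 (step 4): P = [4, 6] / [5] / [7];  Q = [1, 2] / [3] / [4]
  Insert 9 (step 5): P = [4, 6, 9] / [5] / [7];  Q = [1, 2, 5] / [3] / [4]
  Insert 2 (step 6): P = [2, 6, 9] / [4] / [5] / [7];  Q = [1, 2, 5] / [3] / [4] / [6]
  Insert 1 (step 7): P = [1, 6, 9] / [2] / [4] / [5] / [7];  Q = [1, 2, 5] / [3] / [4] / [6] / [7]
  Insert 8 (step 8): P = [1, 6, 8] / [2, 9] / [4] / [5] / [7];  Q = [1, 2, 5] / [3, 8] / [4] / [6] / [7]
  Insert 3 (step 9): P = [1, 3, 8] / [2, 6] / [4, 9] / [5] / [7];  Q = [1, 2, 5] / [3, 8] / [4, 9] / [6] / [7]
Final shape: (3, 2, 2, 1, 1).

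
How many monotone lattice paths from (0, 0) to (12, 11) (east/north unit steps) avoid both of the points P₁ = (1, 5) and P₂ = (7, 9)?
Number of paths = 1064042

Inclusion–exclusion. Total paths: C(23, 12) = 1352078. Through P₁: C(6, 1)·C(17, 11) = 74256. Through P₂: C(16, 7)·C(7, 5) = 240240. Since P₁ is strictly southwest of P₂, a monotone path through both must visit P₁ then P₂; paths through both = C(6, 1)·C(10, 6)·C(7, 5) = 26460. Avoid both = 1352078 − 74256 − 240240 + 26460 = 1064042.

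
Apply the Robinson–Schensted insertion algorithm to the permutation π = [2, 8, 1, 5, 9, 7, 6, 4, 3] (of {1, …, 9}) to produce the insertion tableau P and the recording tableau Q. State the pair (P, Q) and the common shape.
P = [1, 3, 6] / [2, 4, 9] / [5] / [7] / [8];  Q = [1, 2, 5] / [3, 4, 6] / [7] / [8] / [9];  common shape = (3, 3, 1, 1, 1)

Row-insert the values π_1, π_2, … into P one at a time, bumping the leftmost entry strictly greater than the inserted value down to the next row. The recording tableau Q records, in position (i, j), the step at which that cell was added to P.
  Insert 2 (step 1): P = [2];  Q = [1]
  Insert 8 (step 2): P = [2, 8];  Q = [1, 2]
  Insert 1 (step 3): P = [1, 8] / [2];  Q = [1, 2] / [3]
  Insert 5 (step 4): P = [1, 5] / [2, 8];  Q = [1, 2] / [3, 4]
  Insert 9 (step 5): P = [1, 5, 9] / [2, 8];  Q = [1, 2, 5] / [3, 4]
  Insert 7 (step 6): P = [1, 5, 7] / [2, 8, 9];  Q = [1, 2, 5] / [3, 4, 6]
  Insert 6 (step 7): P = [1, 5, 6] / [2, 7, 9] / [8];  Q = [1, 2, 5] / [3, 4, 6] / [7]
  Insert 4 (step 8): P = [1, 4, 6] / [2, 5, 9] / [7] / [8];  Q = [1, 2, 5] / [3, 4, 6] / [7] / [8]
  Insert 3 (step 9): P = [1, 3, 6] / [2, 4, 9] / [5] / [7] / [8];  Q = [1, 2, 5] / [3, 4, 6] / [7] / [8] / [9]
Final shape: (3, 3, 1, 1, 1).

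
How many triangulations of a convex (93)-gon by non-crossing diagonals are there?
C_91 = 3935312233584004685417853572763349509774031680023800

These polygon triangulations are counted by the Catalan number C_n = (1/(n + 1)) · C(2n, n). For n = 91: C_91 = (1/92) · C(182, 91) = 362048725489728431058442528694228154899210914562189600/92 = 3935312233584004685417853572763349509774031680023800.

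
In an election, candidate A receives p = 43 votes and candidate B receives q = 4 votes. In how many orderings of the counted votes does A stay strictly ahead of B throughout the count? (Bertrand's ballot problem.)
Strict-lead orderings = 148005

Total orderings of the 47 votes with 43 for A: C(47, 43) = 178365. By the Bertrand ballot formula (Cycle Lemma / reflection principle), the number of orderings in which A is strictly ahead of B throughout is (p − q)/(p + q) · C(p + q, p) = (43 − 4)/(43 + 4) · 178365 = 148005.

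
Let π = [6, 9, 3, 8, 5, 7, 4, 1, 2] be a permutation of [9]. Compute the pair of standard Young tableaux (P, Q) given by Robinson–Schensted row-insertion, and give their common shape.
P = [1, 2, 7] / [3, 4] / [5, 8] / [6] / [9];  Q = [1, 2, 6] / [3, 4] / [5, 9] / [7] / [8];  common shape = (3, 2, 2, 1, 1)

Row-insert the values π_1, π_2, … into P one at a time, bumping the leftmost entry strictly greater than the inserted value down to the next row. The recording tableau Q records, in position (i, j), the step at which that cell was added to P.
  Insert 6 (step 1): P = [6];  Q = [1]
  Insert 9 (step 2): P = [6, 9];  Q = [1, 2]
  Insert 3 (step 3): P = [3, 9] / [6];  Q = [1, 2] / [3]
  Insert 8 (step 4): P = [3, 8] / [6, 9];  Q = [1, 2] / [3, 4]
  Insert 5 (step 5): P = [3, 5] / [6, 8] / [9];  Q = [1, 2] / [3, 4] / [5]
  Insert 7 (step 6): P = [3, 5, 7] / [6, 8] / [9];  Q = [1, 2, 6] / [3, 4] / [5]
  Insert 4 (step 7): P = [3, 4, 7] / [5, 8] / [6] / [9];  Q = [1, 2, 6] / [3, 4] / [5] / [7]
  Insert 1 (step 8): P = [1, 4, 7] / [3, 8] / [5] / [6] / [9];  Q = [1, 2, 6] / [3, 4] / [5] / [7] / [8]
  Insert 2 (step 9): P = [1, 2, 7] / [3, 4] / [5, 8] / [6] / [9];  Q = [1, 2, 6] / [3, 4] / [5, 9] / [7] / [8]
Final shape: (3, 2, 2, 1, 1).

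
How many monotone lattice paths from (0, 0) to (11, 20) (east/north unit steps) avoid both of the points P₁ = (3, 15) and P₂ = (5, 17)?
Number of paths = 81821331

Inclusion–exclusion. Total paths: C(31, 11) = 84672315. Through P₁: C(18, 3)·C(13, 8) = 1050192. Through P₂: C(22, 5)·C(9, 6) = 2212056. Since P₁ is strictly southwest of P₂, a monotone path through both must visit P₁ then P₂; paths through both = C(18, 3)·C(4, 2)·C(9, 6) = 411264. Avoid both = 84672315 − 1050192 − 2212056 + 411264 = 81821331.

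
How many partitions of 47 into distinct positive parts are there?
q(47) = 2590

A partition into distinct parts is a strictly decreasing sequence summing to n. The recurrence d(n, m) = d(n, m−1) + d(n−m, m−1) (use part m at most once) with q(n) = d(n, n) gives q(47) = 2590. (Euler's theorem: # distinct-part partitions = # odd-part partitions.)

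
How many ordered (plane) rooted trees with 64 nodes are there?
C_63 = 94295850558771979787935384946380125

These ordered rooted trees are counted by the Catalan number C_n = (1/(n + 1)) · C(2n, n). For n = 63: C_63 = (1/64) · C(126, 63) = 6034934435761406706427864636568328000/64 = 94295850558771979787935384946380125.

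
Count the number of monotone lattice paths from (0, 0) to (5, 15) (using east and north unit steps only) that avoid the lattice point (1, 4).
Number of paths = 8679

Total paths from (0, 0) to (5, 15): C(20, 5) = 15504. Paths through (1, 4): (paths (0, 0) → (1, 4)) × (paths (1, 4) → (5, 15)) = C(5, 1) · C(15, 4) = 5 · 1365 = 6825. Avoidance count = 15504 − 6825 = 8679.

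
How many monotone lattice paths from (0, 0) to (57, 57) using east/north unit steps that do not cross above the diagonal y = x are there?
C_57 = 26700952856774851904245220912664

These NE paths below the diagonal are counted by the Catalan number C_n = (1/(n + 1)) · C(2n, n). For n = 57: C_57 = (1/58) · C(114, 57) = 1548655265692941410446222812934512/58 = 26700952856774851904245220912664.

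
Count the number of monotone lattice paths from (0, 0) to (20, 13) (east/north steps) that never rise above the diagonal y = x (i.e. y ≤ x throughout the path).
Number of paths = 218349120

By the reflection principle (André's argument), the number of monotone paths to (20, 13) with n ≤ m that never go above y = x is C(33, 20) − C(33, 21) = 573166440 − 354817320 = 218349120.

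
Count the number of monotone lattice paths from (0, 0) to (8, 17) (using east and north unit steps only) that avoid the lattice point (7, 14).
Number of paths = 616455

Total paths from (0, 0) to (8, 17): C(25, 8) = 1081575. Paths through (7, 14): (paths (0, 0) → (7, 14)) × (paths (7, 14) → (8, 17)) = C(21, 7) · C(4, 1) = 116280 · 4 = 465120. Avoidance count = 1081575 − 465120 = 616455.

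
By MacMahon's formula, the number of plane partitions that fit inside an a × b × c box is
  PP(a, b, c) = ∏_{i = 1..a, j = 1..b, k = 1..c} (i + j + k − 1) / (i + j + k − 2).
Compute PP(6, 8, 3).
PP(6, 8, 3) = 614083470

Evaluate the triple product over i = 1..6, j = 1..8, k = 1..3. The factors are (2/1) · (3/2) · (4/3) · (3/2) · (4/3) · (5/4) · (4/3) · (5/4) · … (144 factors total). The numerators and denominators telescope so the product is an integer; carrying out the multiplication exactly gives PP(6, 8, 3) = 614083470.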